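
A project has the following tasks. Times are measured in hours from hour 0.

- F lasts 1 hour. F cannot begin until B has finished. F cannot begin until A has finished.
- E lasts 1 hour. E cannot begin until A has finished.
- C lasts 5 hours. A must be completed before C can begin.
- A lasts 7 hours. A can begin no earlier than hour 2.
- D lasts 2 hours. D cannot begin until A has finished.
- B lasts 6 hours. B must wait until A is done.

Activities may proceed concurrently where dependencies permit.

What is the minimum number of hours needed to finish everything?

A waits on its own release at hour 2, so it starts at hour 2 and finishes at 2 + 7 = hour 9.
E cannot begin until A (finishes hour 9). It runs from hour 9 to 9 + 1 = hour 10.
D waits on A (finishes hour 9), so it starts at hour 9 and finishes at 9 + 2 = hour 11.
C cannot begin until A (finishes hour 9). It runs from hour 9 to 9 + 5 = hour 14.
B waits on A (finishes hour 9), so it starts at hour 9 and finishes at 9 + 6 = hour 15.
F has to wait for B (finishes hour 15); A (finishes hour 9). The latest of these is hour 15, so F runs hour 15 to 15 + 1 = hour 16.
All tasks are finished once the last one completes. Finish times: A at 9, B at 15, C at 14, D at 11, E at 10, F at 16. The latest is hour 16.

16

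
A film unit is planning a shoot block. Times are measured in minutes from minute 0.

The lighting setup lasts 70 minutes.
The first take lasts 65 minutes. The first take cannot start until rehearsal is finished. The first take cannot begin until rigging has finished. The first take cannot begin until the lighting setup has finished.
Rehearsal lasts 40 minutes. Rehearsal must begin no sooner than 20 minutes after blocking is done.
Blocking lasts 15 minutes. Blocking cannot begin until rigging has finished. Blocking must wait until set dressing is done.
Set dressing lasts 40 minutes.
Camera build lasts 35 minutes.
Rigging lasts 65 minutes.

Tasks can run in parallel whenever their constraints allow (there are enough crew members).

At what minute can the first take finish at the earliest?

Nothing blocks the lighting setup, so it runs from minute 0 to minute 70.
Set dressing has no prerequisites, so it starts at minute 0 and finishes at minute 40.
Nothing blocks rigging, so it runs from minute 0 to minute 65.
Blocking needs all of rigging (finishes minute 65); set dressing (finishes minute 40). That puts its earliest start at minute 65; it finishes at 65 + 15 = minute 80.
Rehearsal waits on blocking (finishes minute 80, plus 20-minute gap → minute 100), so it starts at minute 100 and finishes at 100 + 40 = minute 140.
The first take cannot start until rehearsal (finishes minute 140); rigging (finishes minute 65); the lighting setup (finishes minute 70). The controlling bound is minute 140, so the first take finishes at 140 + 65 = minute 205.

205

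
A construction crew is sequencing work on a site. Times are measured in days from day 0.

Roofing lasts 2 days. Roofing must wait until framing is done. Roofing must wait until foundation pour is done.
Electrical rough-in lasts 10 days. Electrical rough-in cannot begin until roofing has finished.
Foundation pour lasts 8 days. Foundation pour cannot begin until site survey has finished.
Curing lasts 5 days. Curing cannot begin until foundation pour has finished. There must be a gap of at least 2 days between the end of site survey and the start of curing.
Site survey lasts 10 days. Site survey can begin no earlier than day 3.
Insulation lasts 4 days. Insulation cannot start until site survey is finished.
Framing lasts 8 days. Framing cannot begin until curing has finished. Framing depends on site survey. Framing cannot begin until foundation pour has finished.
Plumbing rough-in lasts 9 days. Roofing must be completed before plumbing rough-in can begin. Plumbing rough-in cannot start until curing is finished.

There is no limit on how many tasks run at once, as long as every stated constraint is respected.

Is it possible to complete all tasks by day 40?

Site survey waits on its own release at day 3, so it starts at day 3 and finishes at 3 + 10 = day 13.
Insulation cannot begin until site survey (finishes day 13). It runs from day 13 to 13 + 4 = day 17.
Foundation pour cannot begin until site survey (finishes day 13). It runs from day 13 to 13 + 8 = day 21.
Curing has to wait for foundation pour (finishes day 21); site survey (finishes day 13, plus 2-day gap → day 15). The latest of these is day 21, so curing runs day 21 to 21 + 5 = day 26.
Framing has to wait for curing (finishes day 26); site survey (finishes day 13); foundation pour (finishes day 21). The latest of these is day 26, so framing runs day 26 to 26 + 8 = day 34.
Roofing needs all of framing (finishes day 34); foundation pour (finishes day 21). That puts its earliest start at day 34; it finishes at 34 + 2 = day 36.
Electrical rough-in waits on roofing (finishes day 36), so it starts at day 36 and finishes at 36 + 10 = day 46.
Plumbing rough-in needs all of roofing (finishes day 36); curing (finishes day 26). That puts its earliest start at day 36; it finishes at 36 + 9 = day 45.
The earliest everything can be done is day 46, which is after the deadline of 40, so it is not possible.

No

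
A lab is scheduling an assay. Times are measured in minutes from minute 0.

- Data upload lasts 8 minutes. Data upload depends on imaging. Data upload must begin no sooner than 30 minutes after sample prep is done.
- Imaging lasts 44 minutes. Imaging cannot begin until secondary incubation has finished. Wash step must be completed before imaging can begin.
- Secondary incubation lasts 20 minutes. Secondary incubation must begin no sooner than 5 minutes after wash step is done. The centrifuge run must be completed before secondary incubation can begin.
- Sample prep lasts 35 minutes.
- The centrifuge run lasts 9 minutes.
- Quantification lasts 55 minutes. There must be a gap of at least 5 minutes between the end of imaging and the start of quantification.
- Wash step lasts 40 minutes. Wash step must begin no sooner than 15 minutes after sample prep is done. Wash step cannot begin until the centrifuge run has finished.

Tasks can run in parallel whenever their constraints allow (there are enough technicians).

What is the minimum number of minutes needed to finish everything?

Nothing blocks the centrifuge run, so it runs from minute 0 to minute 9.
Sample prep has no prerequisites, so it starts at minute 0 and finishes at minute 35.
Wash step needs all of sample prep (finishes minute 35, plus 15-minute gap → minute 50); the centrifuge run (finishes minute 9). That puts its earliest start at minute 50; it finishes at 50 + 40 = minute 90.
Secondary incubation cannot start until wash step (finishes minute 90, plus 5-minute gap → minute 95); the centrifuge run (finishes minute 9). The controlling bound is minute 95, so secondary incubation finishes at 95 + 20 = minute 115.
Imaging has to wait for secondary incubation (finishes minute 115); wash step (finishes minute 90). The latest of these is minute 115, so imaging runs minute 115 to 115 + 44 = minute 159.
For data upload: imaging (finishes minute 159); sample prep (finishes minute 35, plus 30-minute gap → minute 65). Taking the maximum gives a start of minute 159, and it finishes at 159 + 8 = minute 167.
Quantification waits on imaging (finishes minute 159, plus 5-minute gap → minute 164), so it starts at minute 164 and finishes at 164 + 55 = minute 219.
All tasks are finished once the last one completes. Finish times: Sample prep at 35, The centrifuge run at 9, Wash step at 90, Secondary incubation at 115, Imaging at 159, Quantification at 219, Data upload at 167. The latest is minute 219.

219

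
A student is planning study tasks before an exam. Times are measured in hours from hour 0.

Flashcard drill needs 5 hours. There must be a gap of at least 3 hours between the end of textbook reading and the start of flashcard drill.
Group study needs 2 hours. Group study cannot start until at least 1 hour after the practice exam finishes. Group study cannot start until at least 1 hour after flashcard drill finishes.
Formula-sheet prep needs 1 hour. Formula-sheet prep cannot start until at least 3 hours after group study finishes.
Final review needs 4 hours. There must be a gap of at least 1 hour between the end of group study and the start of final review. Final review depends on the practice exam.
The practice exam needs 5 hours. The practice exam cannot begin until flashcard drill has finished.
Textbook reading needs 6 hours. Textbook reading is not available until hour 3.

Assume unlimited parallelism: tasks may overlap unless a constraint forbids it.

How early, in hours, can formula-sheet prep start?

Textbook reading waits on its own release at hour 3, so it starts at hour 3 and finishes at 3 + 6 = hour 9.
Flashcard drill waits on textbook reading (finishes hour 9, plus 3-hour gap → hour 12), so it starts at hour 12 and finishes at 12 + 5 = hour 17.
The practice exam cannot begin until flashcard drill (finishes hour 17). It runs from hour 17 to 17 + 5 = hour 22.
For group study: the practice exam (finishes hour 22, plus 1-hour gap → hour 23); flashcard drill (finishes hour 17, plus 1-hour gap → hour 18). Taking the maximum gives a start of hour 23, and it finishes at 23 + 2 = hour 25.
Formula-sheet prep waits on group study (finishes hour 25, plus 3-hour gap → hour 28), so the earliest it can start is hour 28.

28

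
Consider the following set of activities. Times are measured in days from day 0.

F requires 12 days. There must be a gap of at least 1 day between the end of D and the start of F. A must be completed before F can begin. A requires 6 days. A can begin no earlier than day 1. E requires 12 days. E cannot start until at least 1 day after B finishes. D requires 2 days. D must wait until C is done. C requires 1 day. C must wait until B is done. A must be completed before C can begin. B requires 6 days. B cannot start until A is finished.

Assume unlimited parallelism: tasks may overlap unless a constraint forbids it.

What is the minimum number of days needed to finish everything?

29

A waits on its own release at day 1, so it starts at day 1 and finishes at 1 + 6 = day 7.
After A (finishes day 7), B can start at day 7 and finishes at day 13.
E waits on B (finishes day 13, plus 1-day gap → day 14), so it starts at day 14 and finishes at 14 + 12 = day 26.
C cannot start until B (finishes day 13); A (finishes day 7). The controlling bound is day 13, so C finishes at 13 + 1 = day 14.
D waits on C (finishes day 14), so it starts at day 14 and finishes at 14 + 2 = day 16.
F cannot start until D (finishes day 16, plus 1-day gap → day 17); A (finishes day 7). The controlling bound is day 17, so F finishes at 17 + 12 = day 29.
All tasks are finished once the last one completes. Finish times: A at 7, B at 13, C at 14, D at 16, E at 26, F at 29. The latest is day 29.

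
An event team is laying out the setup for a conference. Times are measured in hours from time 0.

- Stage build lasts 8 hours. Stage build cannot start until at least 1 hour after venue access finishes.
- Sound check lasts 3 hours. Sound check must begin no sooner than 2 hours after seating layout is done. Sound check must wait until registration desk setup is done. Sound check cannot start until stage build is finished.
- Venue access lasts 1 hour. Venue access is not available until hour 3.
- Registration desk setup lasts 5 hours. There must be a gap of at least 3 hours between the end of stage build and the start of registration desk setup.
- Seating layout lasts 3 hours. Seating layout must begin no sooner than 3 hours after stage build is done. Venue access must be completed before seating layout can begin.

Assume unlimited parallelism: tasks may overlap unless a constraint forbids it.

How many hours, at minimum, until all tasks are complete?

Venue access cannot begin until its own release at hour 3. It runs from hour 3 to 3 + 1 = hour 4.
Stage build waits on venue access (finishes hour 4, plus 1-hour gap → hour 5), so it starts at hour 5 and finishes at 5 + 8 = hour 13.
Registration desk setup cannot begin until stage build (finishes hour 13, plus 3-hour gap → hour 16). It runs from hour 16 to 16 + 5 = hour 21.
Seating layout cannot start until stage build (finishes hour 13, plus 3-hour gap → hour 16); venue access (finishes hour 4). The controlling bound is hour 16, so seating layout finishes at 16 + 3 = hour 19.
Sound check needs all of seating layout (finishes hour 19, plus 2-hour gap → hour 21); registration desk setup (finishes hour 21); stage build (finishes hour 13). That puts its earliest start at hour 21; it finishes at 21 + 3 = hour 24.
All tasks are finished once the last one completes. Finish times: Venue access at 4, Stage build at 13, Seating layout at 19, Registration desk setup at 21, Sound check at 24. The latest is hour 24.

24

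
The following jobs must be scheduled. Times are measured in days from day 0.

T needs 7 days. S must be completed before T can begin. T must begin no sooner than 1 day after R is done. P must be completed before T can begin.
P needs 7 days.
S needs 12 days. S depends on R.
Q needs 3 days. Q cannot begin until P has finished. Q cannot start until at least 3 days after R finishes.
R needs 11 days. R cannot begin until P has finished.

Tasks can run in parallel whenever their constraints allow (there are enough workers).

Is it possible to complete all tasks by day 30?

Nothing blocks P, so it runs from day 0 to day 7.
After P (finishes day 7), R can start at day 7 and finishes at day 18.
S cannot begin until R (finishes day 18). It runs from day 18 to 18 + 12 = day 30.
T has to wait for S (finishes day 30); R (finishes day 18, plus 1-day gap → day 19); P (finishes day 7). The latest of these is day 30, so T runs day 30 to 30 + 7 = day 37.
Q needs all of P (finishes day 7); R (finishes day 18, plus 3-day gap → day 21). That puts its earliest start at day 21; it finishes at 21 + 3 = day 24.
The earliest everything can be done is day 37, which is after the deadline of 30, so it is not possible.

No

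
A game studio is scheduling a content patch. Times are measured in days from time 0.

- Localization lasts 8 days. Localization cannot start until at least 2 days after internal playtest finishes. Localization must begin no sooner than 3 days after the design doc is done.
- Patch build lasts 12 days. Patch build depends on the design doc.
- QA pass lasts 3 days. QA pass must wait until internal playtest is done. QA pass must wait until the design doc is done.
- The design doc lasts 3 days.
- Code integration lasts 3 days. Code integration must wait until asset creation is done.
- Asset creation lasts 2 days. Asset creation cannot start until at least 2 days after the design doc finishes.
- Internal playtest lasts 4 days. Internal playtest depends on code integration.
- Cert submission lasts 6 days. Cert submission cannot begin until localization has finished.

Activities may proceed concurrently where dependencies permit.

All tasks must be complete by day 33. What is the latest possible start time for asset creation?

Cert submission has no dependents, so it just needs to finish by day 33. Starting by 33 − 6 = day 27 achieves that.
Localization feeds into cert submission (must start by day 27); so localization must finish by day 27 and therefore start by day 19.
QA pass has no dependents, so it just needs to finish by day 33. Starting by 33 − 3 = day 30 achieves that.
Internal playtest must finish in time for localization (must start by day 19, minus 2-day gap → day 17); QA pass (must start by day 30). The tightest is day 17, so internal playtest must start by 17 − 4 = day 13.
Since internal playtest (must start by day 13) depends on it, code integration must finish by day 13. Backing off its 3-day duration gives a latest start of day 10.
Since code integration (must start by day 10) depends on it, asset creation must finish by day 10. Backing off its 2-day duration gives a latest start of day 8.

8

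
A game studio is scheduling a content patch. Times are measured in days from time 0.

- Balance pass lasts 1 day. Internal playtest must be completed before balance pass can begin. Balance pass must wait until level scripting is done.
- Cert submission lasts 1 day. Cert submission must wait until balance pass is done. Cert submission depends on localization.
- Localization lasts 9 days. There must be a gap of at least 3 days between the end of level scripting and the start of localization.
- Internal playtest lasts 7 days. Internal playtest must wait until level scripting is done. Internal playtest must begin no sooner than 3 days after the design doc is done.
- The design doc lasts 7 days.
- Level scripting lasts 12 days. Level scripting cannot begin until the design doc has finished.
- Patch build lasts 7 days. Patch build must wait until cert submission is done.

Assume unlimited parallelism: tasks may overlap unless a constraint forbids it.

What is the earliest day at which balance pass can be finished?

Nothing blocks the design doc, so it runs from day 0 to day 7.
Level scripting cannot begin until the design doc (finishes day 7). It runs from day 7 to 7 + 12 = day 19.
Internal playtest needs all of level scripting (finishes day 19); the design doc (finishes day 7, plus 3-day gap → day 10). That puts its earliest start at day 19; it finishes at 19 + 7 = day 26.
Balance pass has to wait for internal playtest (finishes day 26); level scripting (finishes day 19). The latest of these is day 26, so balance pass runs day 26 to 26 + 1 = day 27.

27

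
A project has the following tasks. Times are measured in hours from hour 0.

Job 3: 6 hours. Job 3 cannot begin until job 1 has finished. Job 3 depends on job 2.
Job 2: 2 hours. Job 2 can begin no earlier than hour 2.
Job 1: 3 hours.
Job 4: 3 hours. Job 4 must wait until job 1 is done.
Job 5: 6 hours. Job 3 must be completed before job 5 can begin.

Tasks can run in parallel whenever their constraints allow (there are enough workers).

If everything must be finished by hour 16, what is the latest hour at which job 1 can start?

1

Nothing follows job 5; the deadline of hour 16 is its only limit. It must start by 16 − 6 = hour 10.
Job 3 must finish before job 5 (must start by hour 10). With a 6-hour duration, job 3 must start by 10 − 6 = hour 4.
To finish by hour 16, job 4 (duration 3) must start no later than hour 13.
Job 1 must finish in time for job 3 (must start by hour 4); job 4 (must start by hour 13). The tightest is hour 4, so job 1 must start by 4 − 3 = hour 1.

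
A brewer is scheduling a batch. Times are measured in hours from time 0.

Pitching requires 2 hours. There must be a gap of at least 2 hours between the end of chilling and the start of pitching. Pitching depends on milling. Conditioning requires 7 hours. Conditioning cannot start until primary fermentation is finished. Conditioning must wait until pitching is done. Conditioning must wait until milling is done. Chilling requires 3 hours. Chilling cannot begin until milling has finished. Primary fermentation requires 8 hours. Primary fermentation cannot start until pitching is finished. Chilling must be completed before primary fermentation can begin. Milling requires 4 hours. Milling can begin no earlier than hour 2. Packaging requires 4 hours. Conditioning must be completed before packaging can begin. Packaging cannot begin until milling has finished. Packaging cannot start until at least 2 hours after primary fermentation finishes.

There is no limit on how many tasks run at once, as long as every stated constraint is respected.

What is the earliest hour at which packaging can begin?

28

Milling waits on its own release at hour 2, so it starts at hour 2 and finishes at 2 + 4 = hour 6.
Chilling waits on milling (finishes hour 6), so it starts at hour 6 and finishes at 6 + 3 = hour 9.
For pitching: chilling (finishes hour 9, plus 2-hour gap → hour 11); milling (finishes hour 6). Taking the maximum gives a start of hour 11, and it finishes at 11 + 2 = hour 13.
Primary fermentation cannot start until pitching (finishes hour 13); chilling (finishes hour 9). The controlling bound is hour 13, so primary fermentation finishes at 13 + 8 = hour 21.
Conditioning has to wait for primary fermentation (finishes hour 21); pitching (finishes hour 13); milling (finishes hour 6). The latest of these is hour 21, so conditioning runs hour 21 to 21 + 7 = hour 28.
Packaging waits on conditioning (finishes hour 28); milling (finishes hour 6); primary fermentation (finishes hour 21, plus 2-hour gap → hour 23). The latest of these is hour 28, which is the earliest packaging can start.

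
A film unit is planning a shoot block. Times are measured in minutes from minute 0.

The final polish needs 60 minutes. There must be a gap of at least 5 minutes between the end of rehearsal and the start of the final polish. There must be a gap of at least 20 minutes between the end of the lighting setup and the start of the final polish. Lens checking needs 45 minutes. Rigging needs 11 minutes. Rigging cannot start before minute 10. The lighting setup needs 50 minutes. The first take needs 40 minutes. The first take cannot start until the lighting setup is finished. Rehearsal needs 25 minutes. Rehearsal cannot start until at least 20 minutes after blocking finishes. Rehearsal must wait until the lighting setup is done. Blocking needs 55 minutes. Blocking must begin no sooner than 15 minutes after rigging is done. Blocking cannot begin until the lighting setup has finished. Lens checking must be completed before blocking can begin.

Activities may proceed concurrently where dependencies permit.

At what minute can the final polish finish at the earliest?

215

Lens checking can start immediately at minute 0; it finishes at minute 45.
The lighting setup has no prerequisites, so it starts at minute 0 and finishes at minute 50.
After its own release at minute 10, rigging can start at minute 10 and finishes at minute 21.
For blocking: rigging (finishes minute 21, plus 15-minute gap → minute 36); the lighting setup (finishes minute 50); lens checking (finishes minute 45). Taking the maximum gives a start of minute 50, and it finishes at 50 + 55 = minute 105.
Rehearsal has to wait for blocking (finishes minute 105, plus 20-minute gap → minute 125); the lighting setup (finishes minute 50). The latest of these is minute 125, so rehearsal runs minute 125 to 125 + 25 = minute 150.
The final polish needs all of rehearsal (finishes minute 150, plus 5-minute gap → minute 155); the lighting setup (finishes minute 50, plus 20-minute gap → minute 70). That puts its earliest start at minute 155; it finishes at 155 + 60 = minute 215.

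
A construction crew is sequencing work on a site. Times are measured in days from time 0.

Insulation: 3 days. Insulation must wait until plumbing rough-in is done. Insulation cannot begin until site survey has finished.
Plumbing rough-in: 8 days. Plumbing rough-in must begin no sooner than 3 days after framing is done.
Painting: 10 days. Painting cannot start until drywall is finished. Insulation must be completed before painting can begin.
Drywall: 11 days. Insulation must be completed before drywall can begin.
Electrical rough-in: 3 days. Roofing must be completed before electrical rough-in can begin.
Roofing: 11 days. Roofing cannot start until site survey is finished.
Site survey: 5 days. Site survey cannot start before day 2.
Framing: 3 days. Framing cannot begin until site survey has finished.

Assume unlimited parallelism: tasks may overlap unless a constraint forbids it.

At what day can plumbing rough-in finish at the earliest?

21

Site survey waits on its own release at day 2, so it starts at day 2 and finishes at 2 + 5 = day 7.
Framing cannot begin until site survey (finishes day 7). It runs from day 7 to 7 + 3 = day 10.
After framing (finishes day 10, plus 3-day gap → day 13), plumbing rough-in can start at day 13 and finishes at day 21.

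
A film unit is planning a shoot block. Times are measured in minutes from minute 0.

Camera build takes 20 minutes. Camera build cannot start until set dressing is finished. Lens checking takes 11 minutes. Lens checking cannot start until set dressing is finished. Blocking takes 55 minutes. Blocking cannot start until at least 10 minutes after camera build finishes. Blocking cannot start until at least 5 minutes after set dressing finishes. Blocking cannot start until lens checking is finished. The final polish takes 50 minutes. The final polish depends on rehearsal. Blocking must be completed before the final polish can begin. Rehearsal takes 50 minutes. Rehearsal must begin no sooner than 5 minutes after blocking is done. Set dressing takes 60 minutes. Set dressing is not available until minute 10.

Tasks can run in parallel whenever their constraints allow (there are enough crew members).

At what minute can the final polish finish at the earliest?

260

Set dressing cannot begin until its own release at minute 10. It runs from minute 10 to 10 + 60 = minute 70.
Lens checking waits on set dressing (finishes minute 70), so it starts at minute 70 and finishes at 70 + 11 = minute 81.
Camera build waits on set dressing (finishes minute 70), so it starts at minute 70 and finishes at 70 + 20 = minute 90.
Blocking has to wait for camera build (finishes minute 90, plus 10-minute gap → minute 100); set dressing (finishes minute 70, plus 5-minute gap → minute 75); lens checking (finishes minute 81). The latest of these is minute 100, so blocking runs minute 100 to 100 + 55 = minute 155.
Rehearsal waits on blocking (finishes minute 155, plus 5-minute gap → minute 160), so it starts at minute 160 and finishes at 160 + 50 = minute 210.
The final polish has to wait for rehearsal (finishes minute 210); blocking (finishes minute 155). The latest of these is minute 210, so the final polish runs minute 210 to 210 + 50 = minute 260.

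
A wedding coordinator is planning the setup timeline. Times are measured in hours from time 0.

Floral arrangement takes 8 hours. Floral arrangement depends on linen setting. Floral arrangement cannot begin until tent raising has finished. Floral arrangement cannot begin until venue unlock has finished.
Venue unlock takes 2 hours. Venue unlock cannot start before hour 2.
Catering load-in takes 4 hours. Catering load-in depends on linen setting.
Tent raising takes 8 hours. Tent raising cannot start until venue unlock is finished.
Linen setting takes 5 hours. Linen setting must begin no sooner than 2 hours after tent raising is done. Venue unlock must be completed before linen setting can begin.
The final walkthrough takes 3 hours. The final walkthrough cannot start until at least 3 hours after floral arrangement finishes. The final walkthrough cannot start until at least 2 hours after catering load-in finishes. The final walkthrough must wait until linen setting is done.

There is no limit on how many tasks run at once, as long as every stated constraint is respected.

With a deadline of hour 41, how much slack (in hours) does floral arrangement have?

After its own release at hour 2, venue unlock can start at hour 2 and finishes at hour 4.
After venue unlock (finishes hour 4), tent raising can start at hour 4 and finishes at hour 12.
For linen setting: tent raising (finishes hour 12, plus 2-hour gap → hour 14); venue unlock (finishes hour 4). Taking the maximum gives a start of hour 14, and it finishes at 14 + 5 = hour 19.
Floral arrangement needs all of linen setting (finishes hour 19); tent raising (finishes hour 12); venue unlock (finishes hour 4). That puts its earliest start at hour 19; it finishes at 19 + 8 = hour 27.

Working backward from the deadline:
The final walkthrough has no dependents, so it just needs to finish by hour 41. Starting by 41 − 3 = hour 38 achieves that.
Floral arrangement has to be done before the final walkthrough (must start by hour 38, minus 3-hour gap → hour 35). That means finishing by hour 35, i.e. starting by 35 − 8 = hour 27.
So floral arrangement can start as early as hour 19 and as late as hour 27, giving 27 − 19 = 8 hours of slack.

8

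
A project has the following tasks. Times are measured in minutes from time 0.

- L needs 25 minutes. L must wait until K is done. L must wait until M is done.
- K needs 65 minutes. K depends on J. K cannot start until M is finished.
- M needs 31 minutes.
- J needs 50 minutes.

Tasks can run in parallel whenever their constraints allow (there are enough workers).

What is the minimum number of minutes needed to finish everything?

140

M has no prerequisites, so it starts at minute 0 and finishes at minute 31.
Nothing blocks J, so it runs from minute 0 to minute 50.
For K: J (finishes minute 50); M (finishes minute 31). Taking the maximum gives a start of minute 50, and it finishes at 50 + 65 = minute 115.
L cannot start until K (finishes minute 115); M (finishes minute 31). The controlling bound is minute 115, so L finishes at 115 + 25 = minute 140.
All tasks are finished once the last one completes. Finish times: J at 50, K at 115, L at 140, M at 31. The latest is minute 140.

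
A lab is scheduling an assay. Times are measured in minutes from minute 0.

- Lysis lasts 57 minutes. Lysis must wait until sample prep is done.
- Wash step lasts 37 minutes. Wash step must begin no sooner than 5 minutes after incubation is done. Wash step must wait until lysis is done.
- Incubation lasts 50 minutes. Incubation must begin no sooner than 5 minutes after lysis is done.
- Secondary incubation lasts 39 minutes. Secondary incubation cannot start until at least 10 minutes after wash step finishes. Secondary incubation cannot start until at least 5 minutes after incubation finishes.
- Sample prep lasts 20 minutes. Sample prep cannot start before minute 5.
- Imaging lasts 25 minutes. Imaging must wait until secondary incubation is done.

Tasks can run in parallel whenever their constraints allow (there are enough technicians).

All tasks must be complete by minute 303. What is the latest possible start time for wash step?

192

Nothing follows imaging; the deadline of minute 303 is its only limit. It must start by 303 − 25 = minute 278.
Secondary incubation has to be done before imaging (must start by minute 278). That means finishing by minute 278, i.e. starting by 278 − 39 = minute 239.
Wash step must finish before secondary incubation (must start by minute 239, minus 10-minute gap → minute 229). With a 37-minute duration, wash step must start by 229 − 37 = minute 192.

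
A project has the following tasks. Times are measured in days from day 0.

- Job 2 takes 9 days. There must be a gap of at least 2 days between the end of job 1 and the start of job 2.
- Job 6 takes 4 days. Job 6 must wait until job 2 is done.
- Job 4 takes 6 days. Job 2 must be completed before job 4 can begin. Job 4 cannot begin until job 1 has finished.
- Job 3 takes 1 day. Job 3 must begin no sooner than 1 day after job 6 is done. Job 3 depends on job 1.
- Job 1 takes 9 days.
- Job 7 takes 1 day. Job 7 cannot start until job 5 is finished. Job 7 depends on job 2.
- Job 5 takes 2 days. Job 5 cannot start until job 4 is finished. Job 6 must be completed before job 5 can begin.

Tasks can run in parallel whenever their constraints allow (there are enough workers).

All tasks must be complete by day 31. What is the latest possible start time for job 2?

Nothing follows job 7; the deadline of day 31 is its only limit. It must start by 31 − 1 = day 30.
Job 5 has to be done before job 7 (must start by day 30). That means finishing by day 30, i.e. starting by 30 − 2 = day 28.
Job 4 must finish before job 5 (must start by day 28). With a 6-day duration, job 4 must start by 28 − 6 = day 22.
Nothing follows job 3; the deadline of day 31 is its only limit. It must start by 31 − 1 = day 30.
For job 6: job 3 (must start by day 30, minus 1-day gap → day 29); job 5 (must start by day 28). The most restrictive is day 28; with a 4-day duration, job 6 must start by day 24.
Job 2 feeds job 4 (must start by day 22); job 6 (must start by day 24); job 7 (must start by day 30). Taking the minimum, job 2 must finish by day 22 and start by 22 − 9 = day 13.

13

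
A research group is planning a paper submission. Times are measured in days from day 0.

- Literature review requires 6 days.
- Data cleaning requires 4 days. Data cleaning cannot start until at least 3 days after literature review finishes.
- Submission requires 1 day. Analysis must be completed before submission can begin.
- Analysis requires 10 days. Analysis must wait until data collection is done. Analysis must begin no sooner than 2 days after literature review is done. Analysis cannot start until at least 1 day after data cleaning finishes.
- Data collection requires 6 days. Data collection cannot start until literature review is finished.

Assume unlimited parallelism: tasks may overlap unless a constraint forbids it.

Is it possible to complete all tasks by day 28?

Yes

Nothing blocks literature review, so it runs from day 0 to day 6.
Data cleaning waits on literature review (finishes day 6, plus 3-day gap → day 9), so it starts at day 9 and finishes at 9 + 4 = day 13.
Data collection waits on literature review (finishes day 6), so it starts at day 6 and finishes at 6 + 6 = day 12.
Analysis cannot start until data collection (finishes day 12); literature review (finishes day 6, plus 2-day gap → day 8); data cleaning (finishes day 13, plus 1-day gap → day 14). The controlling bound is day 14, so analysis finishes at 14 + 10 = day 24.
Submission waits on analysis (finishes day 24), so it starts at day 24 and finishes at 24 + 1 = day 25.
Every task is finished by day 25, which is no later than the deadline of 28, so the schedule is feasible.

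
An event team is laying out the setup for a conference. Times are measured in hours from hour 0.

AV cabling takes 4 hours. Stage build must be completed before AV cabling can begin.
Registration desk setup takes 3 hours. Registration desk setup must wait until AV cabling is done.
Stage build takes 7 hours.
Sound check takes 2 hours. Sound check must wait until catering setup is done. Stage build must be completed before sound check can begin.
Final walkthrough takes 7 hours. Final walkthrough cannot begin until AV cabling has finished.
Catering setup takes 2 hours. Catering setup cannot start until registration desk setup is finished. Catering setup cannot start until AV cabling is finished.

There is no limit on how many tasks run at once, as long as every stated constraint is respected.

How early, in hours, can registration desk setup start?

Nothing blocks stage build, so it runs from hour 0 to hour 7.
AV cabling cannot begin until stage build (finishes hour 7). It runs from hour 7 to 7 + 4 = hour 11.
Registration desk setup waits on AV cabling (finishes hour 11), so the earliest it can start is hour 11.

11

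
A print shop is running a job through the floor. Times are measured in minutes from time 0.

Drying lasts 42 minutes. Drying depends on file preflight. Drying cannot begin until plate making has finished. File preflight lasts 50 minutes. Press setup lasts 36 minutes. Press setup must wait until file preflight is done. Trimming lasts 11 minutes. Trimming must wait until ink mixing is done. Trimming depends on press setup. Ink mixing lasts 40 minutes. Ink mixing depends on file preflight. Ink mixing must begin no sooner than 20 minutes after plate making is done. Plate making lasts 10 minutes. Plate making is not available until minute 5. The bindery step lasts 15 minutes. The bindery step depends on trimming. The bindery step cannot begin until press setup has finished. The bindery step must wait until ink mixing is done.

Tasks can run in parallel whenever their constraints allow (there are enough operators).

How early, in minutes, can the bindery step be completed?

Plate making cannot begin until its own release at minute 5. It runs from minute 5 to 5 + 10 = minute 15.
File preflight can start immediately at minute 0; it finishes at minute 50.
Press setup waits on file preflight (finishes minute 50), so it starts at minute 50 and finishes at 50 + 36 = minute 86.
Ink mixing cannot start until file preflight (finishes minute 50); plate making (finishes minute 15, plus 20-minute gap → minute 35). The controlling bound is minute 50, so ink mixing finishes at 50 + 40 = minute 90.
For trimming: ink mixing (finishes minute 90); press setup (finishes minute 86). Taking the maximum gives a start of minute 90, and it finishes at 90 + 11 = minute 101.
The bindery step has to wait for trimming (finishes minute 101); press setup (finishes minute 86); ink mixing (finishes minute 90). The latest of these is minute 101, so the bindery step runs minute 101 to 101 + 15 = minute 116.

116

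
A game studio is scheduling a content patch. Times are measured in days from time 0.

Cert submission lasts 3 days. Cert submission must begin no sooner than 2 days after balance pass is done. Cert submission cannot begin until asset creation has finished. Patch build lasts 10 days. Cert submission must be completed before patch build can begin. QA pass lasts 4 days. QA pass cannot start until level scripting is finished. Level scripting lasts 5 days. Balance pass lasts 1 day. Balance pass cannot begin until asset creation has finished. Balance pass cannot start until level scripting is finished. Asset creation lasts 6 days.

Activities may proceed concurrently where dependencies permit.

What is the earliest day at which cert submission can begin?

Nothing blocks level scripting, so it runs from day 0 to day 5.
Asset creation can start immediately at day 0; it finishes at day 6.
Balance pass needs all of asset creation (finishes day 6); level scripting (finishes day 5). That puts its earliest start at day 6; it finishes at 6 + 1 = day 7.
Cert submission waits on balance pass (finishes day 7, plus 2-day gap → day 9); asset creation (finishes day 6). The latest of these is day 9, which is the earliest cert submission can start.

9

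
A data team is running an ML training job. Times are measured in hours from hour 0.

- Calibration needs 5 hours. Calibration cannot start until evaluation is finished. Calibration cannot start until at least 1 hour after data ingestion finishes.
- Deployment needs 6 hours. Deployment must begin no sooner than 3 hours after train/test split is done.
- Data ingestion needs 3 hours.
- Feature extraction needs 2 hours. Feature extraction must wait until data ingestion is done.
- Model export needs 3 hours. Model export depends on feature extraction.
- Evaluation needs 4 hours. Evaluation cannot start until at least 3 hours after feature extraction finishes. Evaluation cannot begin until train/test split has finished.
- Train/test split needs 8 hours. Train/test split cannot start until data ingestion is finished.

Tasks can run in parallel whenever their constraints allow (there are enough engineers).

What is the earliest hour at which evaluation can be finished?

Data ingestion can start immediately at hour 0; it finishes at hour 3.
After data ingestion (finishes hour 3), train/test split can start at hour 3 and finishes at hour 11.
Feature extraction cannot begin until data ingestion (finishes hour 3). It runs from hour 3 to 3 + 2 = hour 5.
For evaluation: feature extraction (finishes hour 5, plus 3-hour gap → hour 8); train/test split (finishes hour 11). Taking the maximum gives a start of hour 11, and it finishes at 11 + 4 = hour 15.

15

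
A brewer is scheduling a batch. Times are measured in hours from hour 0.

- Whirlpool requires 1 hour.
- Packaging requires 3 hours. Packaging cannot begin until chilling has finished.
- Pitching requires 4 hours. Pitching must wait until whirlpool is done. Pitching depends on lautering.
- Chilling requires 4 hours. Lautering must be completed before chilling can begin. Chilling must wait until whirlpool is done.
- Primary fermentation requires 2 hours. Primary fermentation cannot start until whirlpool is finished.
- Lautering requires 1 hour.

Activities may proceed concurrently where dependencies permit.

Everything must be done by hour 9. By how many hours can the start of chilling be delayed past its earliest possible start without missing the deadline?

1

Whirlpool can start immediately at hour 0; it finishes at hour 1.
Lautering can start immediately at hour 0; it finishes at hour 1.
Chilling needs all of lautering (finishes hour 1); whirlpool (finishes hour 1). That puts its earliest start at hour 1; it finishes at 1 + 4 = hour 5.

Working backward from the deadline:
Nothing follows packaging; the deadline of hour 9 is its only limit. It must start by 9 − 3 = hour 6.
Chilling must finish before packaging (must start by hour 6). With a 4-hour duration, chilling must start by 6 − 4 = hour 2.
So chilling can start as early as hour 1 and as late as hour 2, giving 2 − 1 = 1 hour of slack.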